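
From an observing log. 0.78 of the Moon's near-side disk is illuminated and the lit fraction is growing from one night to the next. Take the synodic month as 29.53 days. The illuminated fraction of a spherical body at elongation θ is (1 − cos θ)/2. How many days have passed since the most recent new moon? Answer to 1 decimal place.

From f = (1 − cos θ)/2: cos θ = 1 − 2×0.78 = -0.560; arccos → 124.1°.
Waxing ⇒ before full, so θ = 124.1°.
At 360°/29.53 d per day, 124.1° corresponds to 10.18 days.

10.2 days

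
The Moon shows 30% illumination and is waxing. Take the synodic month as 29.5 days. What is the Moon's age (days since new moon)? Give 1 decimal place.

5.4 days

Invert f = (1 − cos θ)/2 to get cos θ = 1 − 2(0.30) = 0.400, hence θ₀ = arccos 0.400 = 66.4°.
Before full moon the principal value applies: θ = 66.4°.
That fraction of the synodic month is 66.4/360 × 29.5 d ≈ 5.44 d.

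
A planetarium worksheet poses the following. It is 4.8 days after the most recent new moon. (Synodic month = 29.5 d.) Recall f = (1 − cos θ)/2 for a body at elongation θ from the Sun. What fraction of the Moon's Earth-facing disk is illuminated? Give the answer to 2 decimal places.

Elongation θ = 360° × 4.8/29.5 ≈ 58.6°.
With cos θ = 0.521, the lit fraction is (1 − 0.521)/2 ≈ 0.239.

0.24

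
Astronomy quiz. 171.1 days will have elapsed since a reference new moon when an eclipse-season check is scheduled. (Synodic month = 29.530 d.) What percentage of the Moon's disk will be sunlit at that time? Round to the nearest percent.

171.1 d spans 5 complete synodic months (5 × 29.530 = 147.65 d) plus 23.45 d.
Phase angle: θ = 360°·(23.45 d)/(29.530 d) = 285.9°.
cos 285.9° = 0.274, so f = (1 − 0.274)/2 = 0.363, so 36%.

36%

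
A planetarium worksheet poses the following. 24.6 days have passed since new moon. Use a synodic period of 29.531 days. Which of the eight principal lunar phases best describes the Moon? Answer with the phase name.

θ ≈ 360° × 24.6/29.531 = 300°, which falls in the waning crescent sector.

waning crescent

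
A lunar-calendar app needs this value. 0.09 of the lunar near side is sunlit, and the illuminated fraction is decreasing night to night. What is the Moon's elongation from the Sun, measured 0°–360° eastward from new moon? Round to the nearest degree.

cos θ = 1 − 2f = 0.820, giving a principal value of 34.9°.
Waning ⇒ past full, so θ = 360° − 34.9° = 325.1°.

325°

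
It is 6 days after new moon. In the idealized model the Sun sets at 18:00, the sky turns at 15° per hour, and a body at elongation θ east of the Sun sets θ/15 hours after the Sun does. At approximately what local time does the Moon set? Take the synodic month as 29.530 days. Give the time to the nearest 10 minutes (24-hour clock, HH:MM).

22:50

The Moon has covered 6/29.530 of its cycle, so θ ≈ 360° × 6/29.530 = 73.1°.
At 15° of sky rotation per hour, 73.1° corresponds to a 4.88 h lag.
18:00 + 4.876 h ≈ 22:53 → 22:50 to the nearest ten minutes.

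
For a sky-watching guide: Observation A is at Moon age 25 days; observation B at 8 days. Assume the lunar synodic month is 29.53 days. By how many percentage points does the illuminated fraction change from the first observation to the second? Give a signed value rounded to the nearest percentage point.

First observation: θ = 360°·25/29.53 = 304.8°, so f = 0.215.
Second observation: θ = 97.5°, f = 0.566.
Δf = 0.566 − 0.215 = +0.351, i.e. +35 pp.

+35 percentage points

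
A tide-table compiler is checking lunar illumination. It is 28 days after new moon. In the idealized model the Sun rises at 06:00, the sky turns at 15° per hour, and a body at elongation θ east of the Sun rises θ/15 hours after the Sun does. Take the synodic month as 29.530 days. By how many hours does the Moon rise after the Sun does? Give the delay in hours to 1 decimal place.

22.8 h

Phase angle: θ = 360°·(28 d)/(29.530 d) = 341.3°.
Delay after the Sun = 341.3° / (15°/h) ≈ 22.76 h.
So the Moon rises 22.76 h after the Sun.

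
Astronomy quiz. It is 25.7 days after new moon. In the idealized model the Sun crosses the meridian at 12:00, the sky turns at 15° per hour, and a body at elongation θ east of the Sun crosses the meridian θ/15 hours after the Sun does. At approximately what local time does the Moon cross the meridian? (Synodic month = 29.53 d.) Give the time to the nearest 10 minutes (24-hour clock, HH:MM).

08:50

The Moon has covered 25.7/29.53 of its cycle, so θ ≈ 360° × 25.7/29.53 = 313.3°.
Delay after the Sun = 313.3° / (15°/h) ≈ 20.89 h.
12:00 + 20.887 h ≈ 08:53 → 08:50 to the nearest ten minutes.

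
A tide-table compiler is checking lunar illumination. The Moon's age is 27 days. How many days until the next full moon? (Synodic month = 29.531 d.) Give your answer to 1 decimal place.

17.3 days

Full moon occurs at elongation 180°, i.e. at age 29.531 × 180/360 = 14.765 d.
Already past this cycle's full moon; the next is at 14.765 + 29.531 = 44.296 d, so 44.296 − 27 = 17.296 days.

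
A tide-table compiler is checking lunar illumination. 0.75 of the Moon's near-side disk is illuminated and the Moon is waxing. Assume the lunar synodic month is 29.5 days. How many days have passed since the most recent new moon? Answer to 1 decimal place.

From f = (1 − cos θ)/2: cos θ = 1 − 2×0.75 = -0.500; arccos → 120.0°.
Before full moon the principal value applies: θ = 120.0°.
At 360°/29.5 d per day, 120.0° corresponds to 9.83 days.

9.8 days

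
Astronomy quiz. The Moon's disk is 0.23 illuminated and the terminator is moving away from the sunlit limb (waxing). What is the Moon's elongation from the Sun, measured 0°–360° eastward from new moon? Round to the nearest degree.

cos θ = 1 − 2f = 0.540, giving a principal value of 57.3°.
Waxing ⇒ before full, so θ = 57.3°.

57°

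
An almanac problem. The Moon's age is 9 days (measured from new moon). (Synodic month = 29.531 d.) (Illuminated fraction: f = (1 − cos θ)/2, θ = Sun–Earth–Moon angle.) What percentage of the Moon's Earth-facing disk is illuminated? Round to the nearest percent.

67%

Elongation θ = 360° × 9/29.531 ≈ 109.7°.
cos 109.7° = (-0.337), so f = (1 − (-0.337))/2 = 0.669, so 67%.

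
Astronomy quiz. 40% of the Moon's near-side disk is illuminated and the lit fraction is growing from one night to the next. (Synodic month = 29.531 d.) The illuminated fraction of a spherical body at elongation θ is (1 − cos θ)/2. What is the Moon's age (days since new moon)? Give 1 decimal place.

From f = (1 − cos θ)/2: cos θ = 1 − 2×0.40 = 0.200; arccos → 78.5°.
Waxing ⇒ before full, so θ = 78.5°.
That fraction of the synodic month is 78.5/360 × 29.531 d ≈ 6.44 d.

6.4 days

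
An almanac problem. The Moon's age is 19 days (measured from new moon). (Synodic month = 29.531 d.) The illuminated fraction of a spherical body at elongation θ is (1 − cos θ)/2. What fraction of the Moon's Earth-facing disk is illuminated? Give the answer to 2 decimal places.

Elongation θ = 360° × 19/29.531 ≈ 231.6°.
cos 231.6° = (-0.621), so f = (1 − (-0.621))/2 = 0.810.

0.81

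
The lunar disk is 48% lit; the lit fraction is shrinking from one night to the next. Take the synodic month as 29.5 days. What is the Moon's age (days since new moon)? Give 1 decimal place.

From f = (1 − cos θ)/2: cos θ = 1 − 2×0.48 = 0.040; arccos → 87.7°.
A waning Moon lies in 180°–360°, so θ = 360° − 87.7° = 272.3°.
Age = 29.5 × 272.3°/360° ≈ 22.31 days.

22.3 days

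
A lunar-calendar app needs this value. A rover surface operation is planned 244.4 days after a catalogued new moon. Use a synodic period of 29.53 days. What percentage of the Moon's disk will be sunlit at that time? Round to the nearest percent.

Reduce mod P: 244.4 − 8×29.53 = 8.16 d into the current lunation.
The Moon has covered 8.16/29.53 of its cycle, so θ ≈ 360° × 8.16/29.53 = 99.5°.
Illuminated fraction = (1 − cos 99.5°)/2 = (1 − (-0.165))/2 ≈ 0.582, so 58%.

58%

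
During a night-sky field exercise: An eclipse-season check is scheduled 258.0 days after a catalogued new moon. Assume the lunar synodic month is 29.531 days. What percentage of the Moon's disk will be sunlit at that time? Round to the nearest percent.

258.0/29.531 = 8.737 lunations, so 8 complete cycles and 21.75 d into the next.
The Moon has covered 21.75/29.531 of its cycle, so θ ≈ 360° × 21.75/29.531 = 265.2°.
cos 265.2° = (-0.084), so f = (1 − (-0.084))/2 = 0.542, so 54%.

54%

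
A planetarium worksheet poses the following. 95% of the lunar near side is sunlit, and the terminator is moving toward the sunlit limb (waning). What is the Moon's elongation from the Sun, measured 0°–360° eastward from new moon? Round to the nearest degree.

From f = (1 − cos θ)/2: cos θ = 1 − 2×0.95 = -0.900; arccos → 154.2°.
Waning ⇒ past full, so θ = 360° − 154.2° = 205.8°.

206°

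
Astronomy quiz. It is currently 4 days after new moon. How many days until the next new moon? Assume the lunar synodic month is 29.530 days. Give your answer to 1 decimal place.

25.5 days

The next new moon completes the synodic month: 29.530 − 4 = 25.530 days.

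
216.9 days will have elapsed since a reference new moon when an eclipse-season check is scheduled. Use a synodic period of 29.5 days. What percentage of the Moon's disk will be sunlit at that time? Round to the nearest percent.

Reduce mod P: 216.9 − 7×29.5 = 10.40 d into the current lunation.
Phase angle: θ = 360°·(10.40 d)/(29.5 d) = 126.9°.
With cos θ = (-0.601), the lit fraction is (1 − (-0.601))/2 ≈ 0.800, so 80%.

80%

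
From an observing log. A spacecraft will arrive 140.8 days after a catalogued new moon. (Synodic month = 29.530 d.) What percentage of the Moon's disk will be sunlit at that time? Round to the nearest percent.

44%

140.8/29.530 = 4.768 lunations, so 4 complete cycles and 22.68 d into the next.
Elongation θ = 360° × 22.68/29.530 ≈ 276.5°.
With cos θ = 0.113, the lit fraction is (1 − 0.113)/2 ≈ 0.443, so 44%.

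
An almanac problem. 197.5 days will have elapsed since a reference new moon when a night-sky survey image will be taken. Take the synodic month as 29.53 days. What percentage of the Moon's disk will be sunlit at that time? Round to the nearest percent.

197.5 d spans 6 complete synodic months (6 × 29.53 = 177.18 d) plus 20.32 d.
Phase angle: θ = 360°·(20.32 d)/(29.53 d) = 247.7°.
cos 247.7° = (-0.379), so f = (1 − (-0.379))/2 = 0.690, so 69%.

69%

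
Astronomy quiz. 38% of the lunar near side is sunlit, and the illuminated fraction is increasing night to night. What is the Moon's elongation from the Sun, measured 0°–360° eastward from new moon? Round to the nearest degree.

76°

From f = (1 − cos θ)/2: cos θ = 1 − 2×0.38 = 0.240; arccos → 76.1°.
Waxing ⇒ before full, so θ = 76.1°.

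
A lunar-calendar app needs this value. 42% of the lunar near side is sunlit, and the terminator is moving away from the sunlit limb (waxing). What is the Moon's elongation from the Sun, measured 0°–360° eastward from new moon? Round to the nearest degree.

81°

Invert f = (1 − cos θ)/2 to get cos θ = 1 − 2(0.42) = 0.160, hence θ₀ = arccos 0.160 = 80.8°.
The Moon is waxing (0°–180°), so θ = 80.8° directly.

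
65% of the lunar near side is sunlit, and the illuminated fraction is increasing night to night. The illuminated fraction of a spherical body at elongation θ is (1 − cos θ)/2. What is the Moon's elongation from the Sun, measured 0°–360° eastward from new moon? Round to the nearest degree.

Invert f = (1 − cos θ)/2 to get cos θ = 1 − 2(0.65) = -0.300, hence θ₀ = arccos -0.300 = 107.5°.
The Moon is waxing (0°–180°), so θ = 107.5° directly.

107°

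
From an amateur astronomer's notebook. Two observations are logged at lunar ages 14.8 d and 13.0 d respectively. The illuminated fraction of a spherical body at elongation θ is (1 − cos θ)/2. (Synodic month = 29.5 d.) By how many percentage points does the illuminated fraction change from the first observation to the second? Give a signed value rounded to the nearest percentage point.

-3 pp

θ₁ = 360° × 14.8/29.5 = 180.6°, f₁ = (1 − cos θ₁)/2 = 1.000.
θ₂ = 360° × 13.0/29.5 = 158.6°, f₂ = (1 − cos θ₂)/2 = 0.966.
Change = f₂ − f₁ = -0.034 → -3 percentage points.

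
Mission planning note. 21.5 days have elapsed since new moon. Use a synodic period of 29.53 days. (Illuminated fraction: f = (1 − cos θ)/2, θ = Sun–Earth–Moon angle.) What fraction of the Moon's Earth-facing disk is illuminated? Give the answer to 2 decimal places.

The Moon has covered 21.5/29.53 of its cycle, so θ ≈ 360° × 21.5/29.53 = 262.1°.
Illuminated fraction = (1 − cos 262.1°)/2 = (1 − (-0.137))/2 ≈ 0.569.

0.57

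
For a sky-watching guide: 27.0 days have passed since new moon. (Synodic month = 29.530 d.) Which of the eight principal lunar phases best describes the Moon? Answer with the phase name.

waning crescent

At 27.0/29.530 of the cycle, θ ≈ 329° — the waning crescent range.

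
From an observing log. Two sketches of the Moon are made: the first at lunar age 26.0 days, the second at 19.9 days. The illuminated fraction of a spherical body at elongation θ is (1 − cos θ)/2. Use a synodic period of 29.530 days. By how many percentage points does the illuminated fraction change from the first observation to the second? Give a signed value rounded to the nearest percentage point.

θ₁ = 360° × 26.0/29.530 = 317.0°, f₁ = (1 − cos θ₁)/2 = 0.135.
θ₂ = 360° × 19.9/29.530 = 242.6°, f₂ = (1 − cos θ₂)/2 = 0.730.
Change = f₂ − f₁ = +0.596 → +60 percentage points.

+60 percentage points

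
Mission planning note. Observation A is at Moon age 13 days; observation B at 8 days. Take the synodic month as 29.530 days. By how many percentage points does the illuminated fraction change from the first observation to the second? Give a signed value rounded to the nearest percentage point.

θ₁ = 360° × 13/29.530 = 158.5°, f₁ = (1 − cos θ₁)/2 = 0.965.
θ₂ = 360° × 8/29.530 = 97.5°, f₂ = (1 − cos θ₂)/2 = 0.566.
Change = f₂ − f₁ = -0.400 → -40 percentage points.

-40 percentage points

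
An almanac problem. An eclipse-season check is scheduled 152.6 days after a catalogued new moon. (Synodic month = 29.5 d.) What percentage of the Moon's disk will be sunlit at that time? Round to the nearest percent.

Reduce mod P: 152.6 − 5×29.5 = 5.10 d into the current lunation.
Elongation θ = 360° × 5.10/29.5 ≈ 62.2°.
With cos θ = 0.466, the lit fraction is (1 − 0.466)/2 ≈ 0.267, so 27%.

27%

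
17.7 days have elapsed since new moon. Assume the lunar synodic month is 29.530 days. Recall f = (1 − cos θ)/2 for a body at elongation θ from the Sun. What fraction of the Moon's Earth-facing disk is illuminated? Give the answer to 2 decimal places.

Phase angle: θ = 360°·(17.7 d)/(29.530 d) = 215.8°.
cos 215.8° = (-0.811), so f = (1 − (-0.811))/2 = 0.906.

0.91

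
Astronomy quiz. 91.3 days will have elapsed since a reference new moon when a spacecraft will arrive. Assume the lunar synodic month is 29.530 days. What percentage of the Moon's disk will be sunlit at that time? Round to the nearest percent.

8%

91.3 d spans 3 complete synodic months (3 × 29.530 = 88.59 d) plus 2.71 d.
Phase angle: θ = 360°·(2.71 d)/(29.530 d) = 33.0°.
With cos θ = 0.838, the lit fraction is (1 − 0.838)/2 ≈ 0.081, so 8%.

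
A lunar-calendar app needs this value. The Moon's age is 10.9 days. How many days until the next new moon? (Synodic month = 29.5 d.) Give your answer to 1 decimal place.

The next new moon completes the synodic month: 29.5 − 10.9 = 18.600 days.

18.6 days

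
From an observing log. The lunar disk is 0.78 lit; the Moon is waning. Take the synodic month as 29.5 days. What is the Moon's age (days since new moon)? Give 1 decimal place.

19.3 days

From f = (1 − cos θ)/2: cos θ = 1 − 2×0.78 = -0.560; arccos → 124.1°.
Waning ⇒ past full, so θ = 360° − 124.1° = 235.9°.
Age = 29.5 × 235.9°/360° ≈ 19.33 days.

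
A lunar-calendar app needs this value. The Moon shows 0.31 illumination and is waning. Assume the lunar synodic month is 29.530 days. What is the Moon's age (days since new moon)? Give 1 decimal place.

24.0 days

Invert f = (1 − cos θ)/2 to get cos θ = 1 − 2(0.31) = 0.380, hence θ₀ = arccos 0.380 = 67.7°.
Since the Moon is past full (waning), take the reflex angle: θ = 360° − 67.7° = 292.3°.
Age = 29.530 × 292.3°/360° ≈ 23.98 days.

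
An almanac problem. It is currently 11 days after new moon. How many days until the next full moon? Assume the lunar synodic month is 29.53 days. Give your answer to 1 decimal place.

Full moon is 0.5 of the way through the cycle: age 0.5 × 29.53 = 14.765 d.
So 3.765 days remain (14.765 − 11).

3.8 days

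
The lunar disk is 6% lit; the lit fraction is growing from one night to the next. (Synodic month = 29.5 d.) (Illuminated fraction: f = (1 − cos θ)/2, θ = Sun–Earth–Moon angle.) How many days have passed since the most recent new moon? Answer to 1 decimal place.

Invert f = (1 − cos θ)/2 to get cos θ = 1 − 2(0.06) = 0.880, hence θ₀ = arccos 0.880 = 28.4°.
The Moon is waxing (0°–180°), so θ = 28.4° directly.
Age = 29.5 × 28.4°/360° ≈ 2.32 days.

2.3 days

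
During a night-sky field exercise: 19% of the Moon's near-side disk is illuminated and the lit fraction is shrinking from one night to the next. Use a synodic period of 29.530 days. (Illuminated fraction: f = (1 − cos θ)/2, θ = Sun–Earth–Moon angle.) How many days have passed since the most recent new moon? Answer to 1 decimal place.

25.3 days

cos θ = 1 − 2f = 0.620, giving a principal value of 51.7°.
A waning Moon lies in 180°–360°, so θ = 360° − 51.7° = 308.3°.
That fraction of the synodic month is 308.3/360 × 29.530 d ≈ 25.29 d.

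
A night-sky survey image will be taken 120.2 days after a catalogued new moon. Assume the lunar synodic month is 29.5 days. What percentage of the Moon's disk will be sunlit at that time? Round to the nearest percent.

120.2 d spans 4 complete synodic months (4 × 29.5 = 118.00 d) plus 2.20 d.
Elongation θ = 360° × 2.20/29.5 ≈ 26.8°.
cos 26.8° = 0.892, so f = (1 − 0.892)/2 = 0.054, so 5%.

5%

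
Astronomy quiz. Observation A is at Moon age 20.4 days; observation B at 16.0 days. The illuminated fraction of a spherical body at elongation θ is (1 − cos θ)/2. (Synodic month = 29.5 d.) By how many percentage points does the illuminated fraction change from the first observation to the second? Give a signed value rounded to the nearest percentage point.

+30 percentage points

θ₁ = 360° × 20.4/29.5 = 248.9°, f₁ = (1 − cos θ₁)/2 = 0.680.
θ₂ = 360° × 16.0/29.5 = 195.3°, f₂ = (1 − cos θ₂)/2 = 0.982.
Change = f₂ − f₁ = +0.303 → +30 percentage points.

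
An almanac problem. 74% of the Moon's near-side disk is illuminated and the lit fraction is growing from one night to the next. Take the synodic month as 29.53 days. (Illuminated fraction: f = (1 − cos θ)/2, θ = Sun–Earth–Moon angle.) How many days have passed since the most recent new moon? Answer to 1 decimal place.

Invert f = (1 − cos θ)/2 to get cos θ = 1 − 2(0.74) = -0.480, hence θ₀ = arccos -0.480 = 118.7°.
Before full moon the principal value applies: θ = 118.7°.
At 360°/29.53 d per day, 118.7° corresponds to 9.74 days.

9.7 days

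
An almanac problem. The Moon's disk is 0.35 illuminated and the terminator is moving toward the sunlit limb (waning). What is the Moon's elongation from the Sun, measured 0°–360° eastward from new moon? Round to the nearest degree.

287°

Invert f = (1 − cos θ)/2 to get cos θ = 1 − 2(0.35) = 0.300, hence θ₀ = arccos 0.300 = 72.5°.
Since the Moon is past full (waning), take the reflex angle: θ = 360° − 72.5° = 287.5°.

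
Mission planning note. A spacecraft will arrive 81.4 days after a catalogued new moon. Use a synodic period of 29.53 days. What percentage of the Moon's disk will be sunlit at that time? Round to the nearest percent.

48%

81.4/29.53 = 2.757 lunations, so 2 complete cycles and 22.34 d into the next.
Elongation θ = 360° × 22.34/29.53 ≈ 272.3°.
With cos θ = 0.041, the lit fraction is (1 − 0.041)/2 ≈ 0.480, so 48%.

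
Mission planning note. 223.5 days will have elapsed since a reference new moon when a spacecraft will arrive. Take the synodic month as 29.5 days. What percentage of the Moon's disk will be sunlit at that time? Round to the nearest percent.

94%

Reduce mod P: 223.5 − 7×29.5 = 17.00 d into the current lunation.
Elongation θ = 360° × 17.00/29.5 ≈ 207.5°.
With cos θ = (-0.887), the lit fraction is (1 − (-0.887))/2 ≈ 0.944, so 94%.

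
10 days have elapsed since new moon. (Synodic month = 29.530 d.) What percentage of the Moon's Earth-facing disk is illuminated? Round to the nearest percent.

76%

Phase angle: θ = 360°·(10 d)/(29.530 d) = 121.9°.
With cos θ = (-0.529), the lit fraction is (1 − (-0.529))/2 ≈ 0.764, so 76%.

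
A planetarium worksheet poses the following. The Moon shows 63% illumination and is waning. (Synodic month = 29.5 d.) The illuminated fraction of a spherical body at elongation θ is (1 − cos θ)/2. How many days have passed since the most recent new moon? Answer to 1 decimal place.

cos θ = 1 − 2f = -0.260, giving a principal value of 105.1°.
Waning ⇒ past full, so θ = 360° − 105.1° = 254.9°.
That fraction of the synodic month is 254.9/360 × 29.5 d ≈ 20.89 d.

20.9 days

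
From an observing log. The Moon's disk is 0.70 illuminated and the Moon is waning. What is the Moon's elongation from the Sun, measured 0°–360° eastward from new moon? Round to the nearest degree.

246°

From f = (1 − cos θ)/2: cos θ = 1 − 2×0.70 = -0.400; arccos → 113.6°.
A waning Moon lies in 180°–360°, so θ = 360° − 113.6° = 246.4°.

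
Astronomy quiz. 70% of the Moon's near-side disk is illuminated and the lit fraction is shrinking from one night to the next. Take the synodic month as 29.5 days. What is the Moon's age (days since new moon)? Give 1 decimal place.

cos θ = 1 − 2f = -0.400, giving a principal value of 113.6°.
Waning ⇒ past full, so θ = 360° − 113.6° = 246.4°.
At 360°/29.5 d per day, 246.4° corresponds to 20.19 days.

20.2 days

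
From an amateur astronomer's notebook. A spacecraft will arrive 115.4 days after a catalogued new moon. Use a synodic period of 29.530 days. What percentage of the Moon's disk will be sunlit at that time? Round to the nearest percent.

115.4 d spans 3 complete synodic months (3 × 29.530 = 88.59 d) plus 26.81 d.
Elongation θ = 360° × 26.81/29.530 ≈ 326.8°.
cos 326.8° = 0.837, so f = (1 − 0.837)/2 = 0.081, so 8%.

8%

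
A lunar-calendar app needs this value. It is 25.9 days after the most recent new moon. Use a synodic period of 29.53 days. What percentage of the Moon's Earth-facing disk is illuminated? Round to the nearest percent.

The Moon has covered 25.9/29.53 of its cycle, so θ ≈ 360° × 25.9/29.53 = 315.7°.
Illuminated fraction = (1 − cos 315.7°)/2 = (1 − 0.716)/2 ≈ 0.142, so 14%.

14%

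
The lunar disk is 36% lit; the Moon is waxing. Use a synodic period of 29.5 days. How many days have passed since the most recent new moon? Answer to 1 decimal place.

Invert f = (1 − cos θ)/2 to get cos θ = 1 − 2(0.36) = 0.280, hence θ₀ = arccos 0.280 = 73.7°.
The Moon is waxing (0°–180°), so θ = 73.7° directly.
Age = 29.5 × 73.7°/360° ≈ 6.04 days.

6.0 days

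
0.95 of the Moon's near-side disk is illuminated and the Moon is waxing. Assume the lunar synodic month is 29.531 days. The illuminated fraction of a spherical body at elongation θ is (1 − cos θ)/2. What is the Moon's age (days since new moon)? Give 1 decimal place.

cos θ = 1 − 2f = -0.900, giving a principal value of 154.2°.
Waxing ⇒ before full, so θ = 154.2°.
At 360°/29.531 d per day, 154.2° corresponds to 12.65 days.

12.6 days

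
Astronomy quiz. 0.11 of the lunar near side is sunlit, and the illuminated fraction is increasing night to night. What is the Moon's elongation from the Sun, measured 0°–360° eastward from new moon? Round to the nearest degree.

39°

cos θ = 1 − 2f = 0.780, giving a principal value of 38.7°.
The Moon is waxing (0°–180°), so θ = 38.7° directly.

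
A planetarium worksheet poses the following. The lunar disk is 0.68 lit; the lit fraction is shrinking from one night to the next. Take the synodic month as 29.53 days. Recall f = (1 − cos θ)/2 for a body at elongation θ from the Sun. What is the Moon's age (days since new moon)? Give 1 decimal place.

From f = (1 − cos θ)/2: cos θ = 1 − 2×0.68 = -0.360; arccos → 111.1°.
Waning ⇒ past full, so θ = 360° − 111.1° = 248.9°.
At 360°/29.53 d per day, 248.9° corresponds to 20.42 days.

20.4 days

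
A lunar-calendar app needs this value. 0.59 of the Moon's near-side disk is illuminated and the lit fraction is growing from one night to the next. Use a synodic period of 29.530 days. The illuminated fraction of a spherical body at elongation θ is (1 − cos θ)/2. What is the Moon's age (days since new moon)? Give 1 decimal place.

8.2 days

From f = (1 − cos θ)/2: cos θ = 1 − 2×0.59 = -0.180; arccos → 100.4°.
The Moon is waxing (0°–180°), so θ = 100.4° directly.
Age = 29.530 × 100.4°/360° ≈ 8.23 days.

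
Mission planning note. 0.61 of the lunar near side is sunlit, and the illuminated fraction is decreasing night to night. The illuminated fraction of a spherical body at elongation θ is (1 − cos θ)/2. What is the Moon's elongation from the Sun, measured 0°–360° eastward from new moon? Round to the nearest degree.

257°

Invert f = (1 − cos θ)/2 to get cos θ = 1 − 2(0.61) = -0.220, hence θ₀ = arccos -0.220 = 102.7°.
Waning ⇒ past full, so θ = 360° − 102.7° = 257.3°.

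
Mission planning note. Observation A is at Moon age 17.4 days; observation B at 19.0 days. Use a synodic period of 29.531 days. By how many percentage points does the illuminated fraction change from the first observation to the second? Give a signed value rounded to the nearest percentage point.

-11 pp

θ₁ = 360° × 17.4/29.531 = 212.1°, f₁ = (1 − cos θ₁)/2 = 0.923.
θ₂ = 360° × 19.0/29.531 = 231.6°, f₂ = (1 − cos θ₂)/2 = 0.810.
Change = f₂ − f₁ = -0.113 → -11 percentage points.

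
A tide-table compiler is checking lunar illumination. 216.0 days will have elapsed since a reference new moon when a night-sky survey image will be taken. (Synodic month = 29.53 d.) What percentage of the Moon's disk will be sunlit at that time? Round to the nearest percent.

Reduce mod P: 216.0 − 7×29.53 = 9.29 d into the current lunation.
Elongation θ = 360° × 9.29/29.53 ≈ 113.3°.
cos 113.3° = (-0.395), so f = (1 − (-0.395))/2 = 0.697, so 70%.

70%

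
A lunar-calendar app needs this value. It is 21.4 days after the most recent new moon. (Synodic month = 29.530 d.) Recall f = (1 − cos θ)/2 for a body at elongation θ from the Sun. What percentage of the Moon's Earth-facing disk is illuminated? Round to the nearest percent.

58%

Elongation θ = 360° × 21.4/29.530 ≈ 260.9°.
cos 260.9° = (-0.158), so f = (1 − (-0.158))/2 = 0.579, so 58%.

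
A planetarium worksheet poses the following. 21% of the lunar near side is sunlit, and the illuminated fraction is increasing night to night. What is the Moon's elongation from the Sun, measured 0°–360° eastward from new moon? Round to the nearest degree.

From f = (1 − cos θ)/2: cos θ = 1 − 2×0.21 = 0.580; arccos → 54.5°.
The Moon is waxing (0°–180°), so θ = 54.5° directly.

55°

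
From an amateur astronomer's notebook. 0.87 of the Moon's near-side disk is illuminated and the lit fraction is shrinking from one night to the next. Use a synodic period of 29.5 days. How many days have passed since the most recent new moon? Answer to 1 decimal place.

From f = (1 − cos θ)/2: cos θ = 1 − 2×0.87 = -0.740; arccos → 137.7°.
A waning Moon lies in 180°–360°, so θ = 360° − 137.7° = 222.3°.
Age = 29.5 × 222.3°/360° ≈ 18.21 days.

18.2 days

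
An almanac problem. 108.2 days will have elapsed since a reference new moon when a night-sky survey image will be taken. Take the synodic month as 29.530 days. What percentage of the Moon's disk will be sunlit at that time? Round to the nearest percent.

108.2 d spans 3 complete synodic months (3 × 29.530 = 88.59 d) plus 19.61 d.
Phase angle: θ = 360°·(19.61 d)/(29.530 d) = 239.1°.
cos 239.1° = (-0.514), so f = (1 − (-0.514))/2 = 0.757, so 76%.

76%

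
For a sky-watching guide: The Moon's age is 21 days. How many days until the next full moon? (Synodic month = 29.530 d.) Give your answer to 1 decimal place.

23.3 days

Full moon occurs at elongation 180°, i.e. at age 29.530 × 180/360 = 14.765 d.
Already past this cycle's full moon; the next is at 14.765 + 29.530 = 44.295 d, so 44.295 − 21 = 23.295 days.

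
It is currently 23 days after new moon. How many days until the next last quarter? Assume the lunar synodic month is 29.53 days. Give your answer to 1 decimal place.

28.7 days

Last quarter occurs at elongation 270°, i.e. at age 29.53 × 270/360 = 22.148 d.
Already past this cycle's last quarter; the next is at 22.148 + 29.53 = 51.678 d, so 51.678 − 23 = 28.678 days.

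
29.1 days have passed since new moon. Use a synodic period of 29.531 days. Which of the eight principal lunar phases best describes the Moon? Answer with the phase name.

θ ≈ 360° × 29.1/29.531 = 355°, which falls in the new moon sector.

new moon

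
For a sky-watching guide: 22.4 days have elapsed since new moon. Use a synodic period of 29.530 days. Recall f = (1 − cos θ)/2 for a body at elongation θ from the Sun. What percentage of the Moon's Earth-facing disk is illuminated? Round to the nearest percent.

47%

Phase angle: θ = 360°·(22.4 d)/(29.530 d) = 273.1°.
cos 273.1° = 0.054, so f = (1 − 0.054)/2 = 0.473, so 47%.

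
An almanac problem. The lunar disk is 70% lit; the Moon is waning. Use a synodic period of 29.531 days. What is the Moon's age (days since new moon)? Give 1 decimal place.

20.2 days

Invert f = (1 − cos θ)/2 to get cos θ = 1 − 2(0.70) = -0.400, hence θ₀ = arccos -0.400 = 113.6°.
Waning ⇒ past full, so θ = 360° − 113.6° = 246.4°.
At 360°/29.531 d per day, 246.4° corresponds to 20.21 days.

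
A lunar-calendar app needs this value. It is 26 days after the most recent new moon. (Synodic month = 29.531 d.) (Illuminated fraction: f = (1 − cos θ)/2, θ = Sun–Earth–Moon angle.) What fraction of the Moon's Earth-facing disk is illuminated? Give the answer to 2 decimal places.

Phase angle: θ = 360°·(26 d)/(29.531 d) = 317.0°.
cos 317.0° = 0.731, so f = (1 − 0.731)/2 = 0.135.

0.13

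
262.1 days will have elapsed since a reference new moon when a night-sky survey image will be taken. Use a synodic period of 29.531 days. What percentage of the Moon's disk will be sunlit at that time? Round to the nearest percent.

15%

Reduce mod P: 262.1 − 8×29.531 = 25.85 d into the current lunation.
Phase angle: θ = 360°·(25.85 d)/(29.531 d) = 315.2°.
With cos θ = 0.709, the lit fraction is (1 − 0.709)/2 ≈ 0.146, so 15%.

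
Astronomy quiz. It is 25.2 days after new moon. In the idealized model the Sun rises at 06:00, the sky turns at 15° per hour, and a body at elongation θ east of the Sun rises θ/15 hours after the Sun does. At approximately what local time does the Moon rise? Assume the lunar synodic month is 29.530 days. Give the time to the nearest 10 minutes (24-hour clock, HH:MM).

Phase angle: θ = 360°·(25.2 d)/(29.530 d) = 307.2°.
The Moon trails the Sun by θ/15 = 307.2/15 ≈ 20.48 hours.
06:00 + 20.481 h ≈ 02:29 → 02:30 to the nearest ten minutes.

02:30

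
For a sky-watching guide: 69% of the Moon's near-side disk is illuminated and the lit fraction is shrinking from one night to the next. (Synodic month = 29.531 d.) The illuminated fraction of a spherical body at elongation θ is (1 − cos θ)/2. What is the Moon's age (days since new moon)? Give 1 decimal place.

From f = (1 − cos θ)/2: cos θ = 1 − 2×0.69 = -0.380; arccos → 112.3°.
Waning ⇒ past full, so θ = 360° − 112.3° = 247.7°.
Age = 29.531 × 247.7°/360° ≈ 20.32 days.

20.3 days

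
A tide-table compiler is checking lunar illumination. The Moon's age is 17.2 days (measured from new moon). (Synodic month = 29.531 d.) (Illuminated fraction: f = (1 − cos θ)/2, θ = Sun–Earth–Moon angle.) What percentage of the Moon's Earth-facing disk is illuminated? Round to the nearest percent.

The Moon has covered 17.2/29.531 of its cycle, so θ ≈ 360° × 17.2/29.531 = 209.7°.
Illuminated fraction = (1 − cos 209.7°)/2 = (1 − (-0.869))/2 ≈ 0.934, so 93%.

93%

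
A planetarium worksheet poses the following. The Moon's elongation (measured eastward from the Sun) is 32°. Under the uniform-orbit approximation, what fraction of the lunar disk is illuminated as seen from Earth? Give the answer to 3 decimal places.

0.076

f = (1 − cos 32°)/2 = (1 − 0.848)/2 ≈ 0.076.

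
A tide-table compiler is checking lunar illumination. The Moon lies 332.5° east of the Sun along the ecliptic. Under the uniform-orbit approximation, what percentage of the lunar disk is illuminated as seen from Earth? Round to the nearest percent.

f = (1 − cos 332.5°)/2 = (1 − 0.887)/2 ≈ 0.056, i.e. 6%.

6%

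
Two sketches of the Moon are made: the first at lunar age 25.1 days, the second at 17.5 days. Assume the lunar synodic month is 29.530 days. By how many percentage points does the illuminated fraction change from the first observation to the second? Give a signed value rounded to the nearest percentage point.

+71 percentage points

θ₁ = 360° × 25.1/29.530 = 306.0°, f₁ = (1 − cos θ₁)/2 = 0.206.
θ₂ = 360° × 17.5/29.530 = 213.3°, f₂ = (1 − cos θ₂)/2 = 0.918.
Change = f₂ − f₁ = +0.712 → +71 percentage points.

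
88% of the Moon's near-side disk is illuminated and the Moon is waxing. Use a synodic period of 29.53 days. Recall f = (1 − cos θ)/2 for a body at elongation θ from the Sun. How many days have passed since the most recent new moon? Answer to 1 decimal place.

From f = (1 − cos θ)/2: cos θ = 1 − 2×0.88 = -0.760; arccos → 139.5°.
Waxing ⇒ before full, so θ = 139.5°.
At 360°/29.53 d per day, 139.5° corresponds to 11.44 days.

11.4 days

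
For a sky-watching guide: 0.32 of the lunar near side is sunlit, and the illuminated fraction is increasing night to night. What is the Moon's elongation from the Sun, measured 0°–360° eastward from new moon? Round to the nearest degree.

69°

cos θ = 1 − 2f = 0.360, giving a principal value of 68.9°.
Waxing ⇒ before full, so θ = 68.9°.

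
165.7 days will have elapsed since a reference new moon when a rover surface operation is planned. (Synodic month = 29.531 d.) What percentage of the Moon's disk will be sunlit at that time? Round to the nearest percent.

165.7 d spans 5 complete synodic months (5 × 29.531 = 147.66 d) plus 18.04 d.
Elongation θ = 360° × 18.04/29.531 ≈ 220.0°.
Illuminated fraction = (1 − cos 220.0°)/2 = (1 − (-0.766))/2 ≈ 0.883, so 88%.

88%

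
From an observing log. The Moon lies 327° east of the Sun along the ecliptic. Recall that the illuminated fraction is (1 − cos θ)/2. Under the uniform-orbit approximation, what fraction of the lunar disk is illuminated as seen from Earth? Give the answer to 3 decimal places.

Half-versine of 327°: (1 − 0.839)/2 = 0.081.

0.081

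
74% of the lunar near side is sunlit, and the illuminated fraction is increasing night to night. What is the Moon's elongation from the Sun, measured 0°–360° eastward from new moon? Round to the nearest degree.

Invert f = (1 − cos θ)/2 to get cos θ = 1 − 2(0.74) = -0.480, hence θ₀ = arccos -0.480 = 118.7°.
Waxing ⇒ before full, so θ = 118.7°.

119°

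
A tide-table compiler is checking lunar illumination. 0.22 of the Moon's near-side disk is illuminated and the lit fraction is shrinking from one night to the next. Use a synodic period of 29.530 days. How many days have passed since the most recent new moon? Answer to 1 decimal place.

From f = (1 − cos θ)/2: cos θ = 1 − 2×0.22 = 0.560; arccos → 55.9°.
A waning Moon lies in 180°–360°, so θ = 360° − 55.9° = 304.1°.
At 360°/29.530 d per day, 304.1° corresponds to 24.94 days.

24.9 days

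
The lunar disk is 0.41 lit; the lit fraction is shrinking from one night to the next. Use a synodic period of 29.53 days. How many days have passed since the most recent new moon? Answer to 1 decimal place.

Invert f = (1 − cos θ)/2 to get cos θ = 1 − 2(0.41) = 0.180, hence θ₀ = arccos 0.180 = 79.6°.
Waning ⇒ past full, so θ = 360° − 79.6° = 280.4°.
At 360°/29.53 d per day, 280.4° corresponds to 23.00 days.

23.0 days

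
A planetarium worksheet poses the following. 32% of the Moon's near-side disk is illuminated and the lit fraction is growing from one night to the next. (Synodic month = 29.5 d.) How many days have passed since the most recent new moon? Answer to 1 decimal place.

From f = (1 − cos θ)/2: cos θ = 1 − 2×0.32 = 0.360; arccos → 68.9°.
Before full moon the principal value applies: θ = 68.9°.
At 360°/29.5 d per day, 68.9° corresponds to 5.65 days.

5.6 days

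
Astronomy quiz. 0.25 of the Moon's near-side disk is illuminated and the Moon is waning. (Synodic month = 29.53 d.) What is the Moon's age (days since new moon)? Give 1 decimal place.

24.6 days

cos θ = 1 − 2f = 0.500, giving a principal value of 60.0°.
Since the Moon is past full (waning), take the reflex angle: θ = 360° − 60.0° = 300.0°.
Age = 29.53 × 300.0°/360° ≈ 24.61 days.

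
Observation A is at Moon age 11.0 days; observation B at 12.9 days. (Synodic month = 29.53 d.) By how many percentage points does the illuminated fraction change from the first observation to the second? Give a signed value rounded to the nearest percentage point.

+11 percentage points

First observation: θ = 360°·11.0/29.53 = 134.1°, so f = 0.848.
Second observation: θ = 157.3°, f = 0.961.
Δf = 0.961 − 0.848 = +0.113, i.e. +11 pp.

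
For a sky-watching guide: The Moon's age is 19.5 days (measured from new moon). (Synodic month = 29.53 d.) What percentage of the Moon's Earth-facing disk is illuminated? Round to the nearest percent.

The Moon has covered 19.5/29.53 of its cycle, so θ ≈ 360° × 19.5/29.53 = 237.7°.
cos 237.7° = (-0.534), so f = (1 − (-0.534))/2 = 0.767, so 77%.

77%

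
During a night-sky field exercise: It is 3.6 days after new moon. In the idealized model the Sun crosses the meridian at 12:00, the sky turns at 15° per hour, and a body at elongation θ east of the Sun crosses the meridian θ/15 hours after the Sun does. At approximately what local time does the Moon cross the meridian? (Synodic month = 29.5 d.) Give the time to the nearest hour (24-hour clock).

15:00

Elongation θ = 360° × 3.6/29.5 ≈ 43.9°.
Delay after the Sun = 43.9° / (15°/h) ≈ 2.93 h.
12:00 + 2.93 h ≈ 14:56 → 15:00 to the nearest hour.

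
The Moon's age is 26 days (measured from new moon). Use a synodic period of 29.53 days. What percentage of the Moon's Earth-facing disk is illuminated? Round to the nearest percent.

13%

Phase angle: θ = 360°·(26 d)/(29.53 d) = 317.0°.
With cos θ = 0.731, the lit fraction is (1 − 0.731)/2 ≈ 0.135, so 13%.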